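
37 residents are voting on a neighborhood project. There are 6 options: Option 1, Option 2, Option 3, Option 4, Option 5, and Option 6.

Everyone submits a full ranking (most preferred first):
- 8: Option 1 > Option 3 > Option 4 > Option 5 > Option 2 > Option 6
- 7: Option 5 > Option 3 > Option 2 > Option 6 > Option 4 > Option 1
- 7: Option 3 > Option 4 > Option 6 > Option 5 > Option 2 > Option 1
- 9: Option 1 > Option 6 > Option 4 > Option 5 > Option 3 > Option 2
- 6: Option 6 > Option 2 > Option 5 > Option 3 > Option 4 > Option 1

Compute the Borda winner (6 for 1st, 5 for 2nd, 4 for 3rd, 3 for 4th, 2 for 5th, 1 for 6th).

Option 1: 8×6 + 7×1 + 7×1 + 9×6 + 6×1 = 122
Option 2: 8×2 + 7×4 + 7×2 + 9×1 + 6×5 = 97
Option 3: 8×5 + 7×5 + 7×6 + 9×2 + 6×3 = 153
Option 4: 8×4 + 7×2 + 7×5 + 9×4 + 6×2 = 129
Option 5: 8×3 + 7×6 + 7×3 + 9×3 + 6×4 = 138
Option 6: 8×1 + 7×3 + 7×4 + 9×5 + 6×6 = 138

Option 3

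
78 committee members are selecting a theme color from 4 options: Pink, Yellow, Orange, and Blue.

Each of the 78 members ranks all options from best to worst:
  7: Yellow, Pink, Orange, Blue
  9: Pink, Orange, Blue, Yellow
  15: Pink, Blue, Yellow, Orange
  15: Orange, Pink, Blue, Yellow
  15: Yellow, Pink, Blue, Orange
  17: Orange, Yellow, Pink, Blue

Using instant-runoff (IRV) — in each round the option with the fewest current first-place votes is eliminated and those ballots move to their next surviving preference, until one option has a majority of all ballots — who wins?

Round 1: Pink 24, Yellow 22, Orange 32, Blue 0. Blue eliminated.
Round 2: Pink 24, Yellow 22, Orange 32. Yellow eliminated.
Round 3: Pink 46, Orange 32. Pink has a majority (≥40).

Pink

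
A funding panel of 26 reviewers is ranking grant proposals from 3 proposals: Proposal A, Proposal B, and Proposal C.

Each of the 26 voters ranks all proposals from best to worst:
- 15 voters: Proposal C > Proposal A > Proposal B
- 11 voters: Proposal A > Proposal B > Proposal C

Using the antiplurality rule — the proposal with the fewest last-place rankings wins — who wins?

Last-place votes: Proposal A 0, Proposal B 15, Proposal C 11.

Proposal A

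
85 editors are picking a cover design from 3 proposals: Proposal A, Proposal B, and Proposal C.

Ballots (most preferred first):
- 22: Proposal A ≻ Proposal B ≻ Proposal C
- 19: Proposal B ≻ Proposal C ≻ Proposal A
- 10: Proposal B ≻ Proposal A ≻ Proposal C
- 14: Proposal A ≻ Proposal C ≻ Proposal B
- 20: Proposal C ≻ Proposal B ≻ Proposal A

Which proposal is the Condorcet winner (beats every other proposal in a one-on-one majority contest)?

Proposal B vs Proposal A: 49–36
Proposal B vs Proposal C: 51–34
Proposal B beats every other proposal.

Proposal B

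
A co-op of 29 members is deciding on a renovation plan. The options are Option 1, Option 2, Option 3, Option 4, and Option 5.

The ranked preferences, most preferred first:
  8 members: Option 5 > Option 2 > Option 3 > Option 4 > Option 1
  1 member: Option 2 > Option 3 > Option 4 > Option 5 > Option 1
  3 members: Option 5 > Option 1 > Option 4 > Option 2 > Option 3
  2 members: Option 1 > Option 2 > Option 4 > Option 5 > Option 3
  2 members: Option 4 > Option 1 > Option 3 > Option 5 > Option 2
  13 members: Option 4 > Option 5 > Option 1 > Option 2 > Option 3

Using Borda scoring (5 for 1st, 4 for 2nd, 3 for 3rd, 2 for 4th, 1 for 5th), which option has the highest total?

Option 5

Option 1: 8×1 + 1×1 + 3×4 + 2×5 + 2×4 + 13×3 = 78
Option 2: 8×4 + 1×5 + 3×2 + 2×4 + 2×1 + 13×2 = 79
Option 3: 8×3 + 1×4 + 3×1 + 2×1 + 2×3 + 13×1 = 52
Option 4: 8×2 + 1×3 + 3×3 + 2×3 + 2×5 + 13×5 = 109
Option 5: 8×5 + 1×2 + 3×5 + 2×2 + 2×2 + 13×4 = 117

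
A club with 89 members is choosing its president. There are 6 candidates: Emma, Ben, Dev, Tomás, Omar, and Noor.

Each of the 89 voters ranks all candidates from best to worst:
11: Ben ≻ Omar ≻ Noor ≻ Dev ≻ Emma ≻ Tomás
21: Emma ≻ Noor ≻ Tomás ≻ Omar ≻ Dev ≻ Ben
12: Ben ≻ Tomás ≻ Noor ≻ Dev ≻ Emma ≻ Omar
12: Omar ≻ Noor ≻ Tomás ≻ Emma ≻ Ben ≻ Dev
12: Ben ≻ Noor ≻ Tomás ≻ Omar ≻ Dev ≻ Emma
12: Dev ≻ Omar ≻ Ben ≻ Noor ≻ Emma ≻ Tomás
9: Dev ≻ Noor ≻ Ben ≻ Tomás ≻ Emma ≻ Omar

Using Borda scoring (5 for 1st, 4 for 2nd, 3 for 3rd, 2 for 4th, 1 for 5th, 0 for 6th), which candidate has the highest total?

Emma: 11×1 + 21×5 + 12×1 + 12×2 + 12×0 + 12×1 + 9×1 = 173
Ben: 11×5 + 21×0 + 12×5 + 12×1 + 12×5 + 12×3 + 9×3 = 250
Dev: 11×2 + 21×1 + 12×2 + 12×0 + 12×1 + 12×5 + 9×5 = 184
Tomás: 11×0 + 21×3 + 12×4 + 12×3 + 12×3 + 12×0 + 9×2 = 201
Omar: 11×4 + 21×2 + 12×0 + 12×5 + 12×2 + 12×4 + 9×0 = 218
Noor: 11×3 + 21×4 + 12×3 + 12×4 + 12×4 + 12×2 + 9×4 = 309

Noor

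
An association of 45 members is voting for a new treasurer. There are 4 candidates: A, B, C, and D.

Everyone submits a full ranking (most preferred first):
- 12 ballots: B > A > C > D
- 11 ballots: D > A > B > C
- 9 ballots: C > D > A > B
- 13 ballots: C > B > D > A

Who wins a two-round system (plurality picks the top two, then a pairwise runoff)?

Round 1 first-place votes: A 0, B 12, C 22, D 11. C and B advance.
Runoff: C is ranked above B on 22 ballots, B above C on 23.

B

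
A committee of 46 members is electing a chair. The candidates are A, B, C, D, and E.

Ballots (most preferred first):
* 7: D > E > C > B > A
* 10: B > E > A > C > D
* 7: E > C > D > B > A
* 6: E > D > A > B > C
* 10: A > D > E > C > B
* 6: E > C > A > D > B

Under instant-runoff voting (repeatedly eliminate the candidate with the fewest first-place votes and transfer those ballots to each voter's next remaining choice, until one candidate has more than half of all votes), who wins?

E

Round 1: A 10, B 10, C 0, D 7, E 19. C eliminated.
Round 2: A 10, B 10, D 7, E 19. D eliminated.
Round 3: A 10, B 10, E 26. E has a majority (≥24).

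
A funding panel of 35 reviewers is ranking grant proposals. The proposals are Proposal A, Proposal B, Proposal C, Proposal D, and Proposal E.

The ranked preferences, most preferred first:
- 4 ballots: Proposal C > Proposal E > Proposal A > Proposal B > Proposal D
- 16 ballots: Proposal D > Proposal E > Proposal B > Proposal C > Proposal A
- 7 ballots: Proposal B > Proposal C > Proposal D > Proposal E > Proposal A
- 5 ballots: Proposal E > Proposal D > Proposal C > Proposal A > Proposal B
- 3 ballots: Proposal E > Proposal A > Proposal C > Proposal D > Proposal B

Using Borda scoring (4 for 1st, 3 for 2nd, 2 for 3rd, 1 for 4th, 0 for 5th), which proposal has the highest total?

Proposal E

Proposal A: 4×2 + 16×0 + 7×0 + 5×1 + 3×3 = 22
Proposal B: 4×1 + 16×2 + 7×4 + 5×0 + 3×0 = 64
Proposal C: 4×4 + 16×1 + 7×3 + 5×2 + 3×2 = 69
Proposal D: 4×0 + 16×4 + 7×2 + 5×3 + 3×1 = 96
Proposal E: 4×3 + 16×3 + 7×1 + 5×4 + 3×4 = 99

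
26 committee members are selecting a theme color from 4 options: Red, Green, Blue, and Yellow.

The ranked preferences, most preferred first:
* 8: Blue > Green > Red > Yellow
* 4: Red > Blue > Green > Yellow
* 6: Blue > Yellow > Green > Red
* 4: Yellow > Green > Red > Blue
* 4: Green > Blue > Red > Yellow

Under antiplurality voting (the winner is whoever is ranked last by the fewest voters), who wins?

Last-place votes: Red 6, Green 0, Blue 4, Yellow 16.

Green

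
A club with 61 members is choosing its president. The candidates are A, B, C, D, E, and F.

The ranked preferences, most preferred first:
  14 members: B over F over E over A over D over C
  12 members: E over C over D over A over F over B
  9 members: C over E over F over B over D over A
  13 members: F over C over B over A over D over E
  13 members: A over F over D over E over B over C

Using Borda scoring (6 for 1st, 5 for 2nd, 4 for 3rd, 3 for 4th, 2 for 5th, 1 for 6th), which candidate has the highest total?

F

A: 14×3 + 12×3 + 9×1 + 13×3 + 13×6 = 204
B: 14×6 + 12×1 + 9×3 + 13×4 + 13×2 = 201
C: 14×1 + 12×5 + 9×6 + 13×5 + 13×1 = 206
D: 14×2 + 12×4 + 9×2 + 13×2 + 13×4 = 172
E: 14×4 + 12×6 + 9×5 + 13×1 + 13×3 = 225
F: 14×5 + 12×2 + 9×4 + 13×6 + 13×5 = 273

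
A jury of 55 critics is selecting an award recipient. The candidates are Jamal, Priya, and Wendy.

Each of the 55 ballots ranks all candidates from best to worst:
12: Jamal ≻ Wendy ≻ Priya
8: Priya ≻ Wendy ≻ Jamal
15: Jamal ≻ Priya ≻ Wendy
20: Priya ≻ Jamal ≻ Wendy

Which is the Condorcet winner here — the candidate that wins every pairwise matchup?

Priya

Priya vs Jamal: 28–27
Priya vs Wendy: 43–12
Priya beats every other candidate.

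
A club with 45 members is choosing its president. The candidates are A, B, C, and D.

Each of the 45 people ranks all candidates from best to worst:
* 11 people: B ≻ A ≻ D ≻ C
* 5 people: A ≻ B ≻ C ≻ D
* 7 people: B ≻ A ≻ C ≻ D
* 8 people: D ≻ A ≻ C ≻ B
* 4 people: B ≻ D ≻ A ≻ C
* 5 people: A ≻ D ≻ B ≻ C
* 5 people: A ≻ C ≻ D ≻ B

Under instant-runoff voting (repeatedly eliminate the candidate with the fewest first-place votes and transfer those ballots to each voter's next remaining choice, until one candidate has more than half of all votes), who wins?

Round 1: A 15, B 22, C 0, D 8. C eliminated.
Round 2: A 15, B 22, D 8. D eliminated.
Round 3: A 23, B 22. A has a majority (≥23).

A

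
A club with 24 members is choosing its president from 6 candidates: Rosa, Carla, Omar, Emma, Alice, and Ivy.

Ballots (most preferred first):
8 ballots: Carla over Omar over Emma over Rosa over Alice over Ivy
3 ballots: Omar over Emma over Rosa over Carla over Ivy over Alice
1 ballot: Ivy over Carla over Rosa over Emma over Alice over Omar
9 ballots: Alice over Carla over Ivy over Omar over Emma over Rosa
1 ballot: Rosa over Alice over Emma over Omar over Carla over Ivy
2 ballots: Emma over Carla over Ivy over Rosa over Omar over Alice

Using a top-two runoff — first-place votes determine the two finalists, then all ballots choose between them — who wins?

Round 1 first-place votes: Rosa 1, Carla 8, Omar 3, Emma 2, Alice 9, Ivy 1. Alice and Carla advance.
Runoff: Alice is ranked above Carla on 10 ballots, Carla above Alice on 14.

Carla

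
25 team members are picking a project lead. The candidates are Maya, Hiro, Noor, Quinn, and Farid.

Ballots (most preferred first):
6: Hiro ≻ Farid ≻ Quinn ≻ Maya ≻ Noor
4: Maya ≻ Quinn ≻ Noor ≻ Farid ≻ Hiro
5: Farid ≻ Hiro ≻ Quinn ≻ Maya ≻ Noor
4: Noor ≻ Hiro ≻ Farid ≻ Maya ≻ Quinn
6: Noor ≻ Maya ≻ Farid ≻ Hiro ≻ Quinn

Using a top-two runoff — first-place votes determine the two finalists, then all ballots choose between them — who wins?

Noor

Round 1 first-place votes: Maya 4, Hiro 6, Noor 10, Quinn 0, Farid 5. Noor and Hiro advance.
Runoff: Noor is ranked above Hiro on 14 ballots, Hiro above Noor on 11.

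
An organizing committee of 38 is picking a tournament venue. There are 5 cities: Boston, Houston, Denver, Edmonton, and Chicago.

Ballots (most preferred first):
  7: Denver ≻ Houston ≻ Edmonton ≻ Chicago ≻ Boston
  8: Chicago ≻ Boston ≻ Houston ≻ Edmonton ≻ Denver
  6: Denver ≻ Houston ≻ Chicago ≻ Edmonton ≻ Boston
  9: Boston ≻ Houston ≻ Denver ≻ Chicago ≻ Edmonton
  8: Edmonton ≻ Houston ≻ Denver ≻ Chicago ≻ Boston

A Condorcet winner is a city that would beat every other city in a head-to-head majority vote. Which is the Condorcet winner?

Houston

Houston vs Boston: 21–17
Houston vs Denver: 25–13
Houston vs Edmonton: 30–8
Houston vs Chicago: 30–8
Houston beats every other city.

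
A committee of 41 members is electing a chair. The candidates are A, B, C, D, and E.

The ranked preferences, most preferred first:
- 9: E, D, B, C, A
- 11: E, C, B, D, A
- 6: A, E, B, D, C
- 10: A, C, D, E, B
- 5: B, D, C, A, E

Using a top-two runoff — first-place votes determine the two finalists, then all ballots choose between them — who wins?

A

Round 1 first-place votes: A 16, B 5, C 0, D 0, E 20. E and A advance.
Runoff: E is ranked above A on 20 ballots, A above E on 21.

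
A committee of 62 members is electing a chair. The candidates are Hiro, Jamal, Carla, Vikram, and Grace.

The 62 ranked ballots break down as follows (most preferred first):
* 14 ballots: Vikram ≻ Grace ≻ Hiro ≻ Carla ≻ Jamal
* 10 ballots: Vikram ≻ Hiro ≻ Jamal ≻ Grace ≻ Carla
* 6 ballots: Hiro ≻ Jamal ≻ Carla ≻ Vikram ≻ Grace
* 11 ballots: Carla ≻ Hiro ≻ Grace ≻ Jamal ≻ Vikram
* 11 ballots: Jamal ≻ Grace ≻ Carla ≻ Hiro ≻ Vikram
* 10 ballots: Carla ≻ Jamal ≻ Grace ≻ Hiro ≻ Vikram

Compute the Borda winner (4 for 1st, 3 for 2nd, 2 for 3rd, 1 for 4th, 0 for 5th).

Hiro: 14×2 + 10×3 + 6×4 + 11×3 + 11×1 + 10×1 = 136
Jamal: 14×0 + 10×2 + 6×3 + 11×1 + 11×4 + 10×3 = 123
Carla: 14×1 + 10×0 + 6×2 + 11×4 + 11×2 + 10×4 = 132
Vikram: 14×4 + 10×4 + 6×1 + 11×0 + 11×0 + 10×0 = 102
Grace: 14×3 + 10×1 + 6×0 + 11×2 + 11×3 + 10×2 = 127

Hiro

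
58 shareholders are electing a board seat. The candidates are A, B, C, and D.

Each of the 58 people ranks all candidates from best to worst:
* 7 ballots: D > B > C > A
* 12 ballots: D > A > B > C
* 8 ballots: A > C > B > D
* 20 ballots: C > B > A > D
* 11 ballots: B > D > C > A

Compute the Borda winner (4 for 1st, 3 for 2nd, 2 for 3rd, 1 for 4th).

B

A: 7×1 + 12×3 + 8×4 + 20×2 + 11×1 = 126
B: 7×3 + 12×2 + 8×2 + 20×3 + 11×4 = 165
C: 7×2 + 12×1 + 8×3 + 20×4 + 11×2 = 152
D: 7×4 + 12×4 + 8×1 + 20×1 + 11×3 = 137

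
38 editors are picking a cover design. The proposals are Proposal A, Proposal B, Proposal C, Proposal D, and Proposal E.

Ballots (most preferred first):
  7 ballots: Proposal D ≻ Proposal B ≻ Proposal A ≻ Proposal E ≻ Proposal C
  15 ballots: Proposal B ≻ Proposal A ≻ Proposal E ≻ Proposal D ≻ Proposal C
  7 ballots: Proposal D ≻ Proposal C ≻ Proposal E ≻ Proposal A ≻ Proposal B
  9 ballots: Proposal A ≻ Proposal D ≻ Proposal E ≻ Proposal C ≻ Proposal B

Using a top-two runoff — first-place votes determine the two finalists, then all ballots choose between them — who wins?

Round 1 first-place votes: Proposal A 9, Proposal B 15, Proposal C 0, Proposal D 14, Proposal E 0. Proposal B and Proposal D advance.
Runoff: Proposal B is ranked above Proposal D on 15 ballots, Proposal D above Proposal B on 23.

Proposal D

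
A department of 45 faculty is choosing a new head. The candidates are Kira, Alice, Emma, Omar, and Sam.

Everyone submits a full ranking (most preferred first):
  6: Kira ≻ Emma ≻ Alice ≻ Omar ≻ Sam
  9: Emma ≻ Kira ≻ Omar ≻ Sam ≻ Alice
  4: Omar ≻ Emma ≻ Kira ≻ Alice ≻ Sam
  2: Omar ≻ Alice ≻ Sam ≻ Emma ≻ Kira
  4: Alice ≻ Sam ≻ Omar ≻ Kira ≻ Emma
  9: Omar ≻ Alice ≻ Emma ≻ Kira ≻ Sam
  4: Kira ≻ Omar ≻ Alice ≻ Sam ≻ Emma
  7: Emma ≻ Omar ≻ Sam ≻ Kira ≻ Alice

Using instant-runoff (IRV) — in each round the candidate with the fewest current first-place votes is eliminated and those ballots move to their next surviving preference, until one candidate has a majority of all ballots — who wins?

Omar

Round 1: Kira 10, Alice 4, Emma 16, Omar 15, Sam 0. Sam eliminated.
Round 2: Kira 10, Alice 4, Emma 16, Omar 15. Alice eliminated.
Round 3: Kira 10, Emma 16, Omar 19. Kira eliminated.
Round 4: Emma 22, Omar 23. Omar has a majority (≥23).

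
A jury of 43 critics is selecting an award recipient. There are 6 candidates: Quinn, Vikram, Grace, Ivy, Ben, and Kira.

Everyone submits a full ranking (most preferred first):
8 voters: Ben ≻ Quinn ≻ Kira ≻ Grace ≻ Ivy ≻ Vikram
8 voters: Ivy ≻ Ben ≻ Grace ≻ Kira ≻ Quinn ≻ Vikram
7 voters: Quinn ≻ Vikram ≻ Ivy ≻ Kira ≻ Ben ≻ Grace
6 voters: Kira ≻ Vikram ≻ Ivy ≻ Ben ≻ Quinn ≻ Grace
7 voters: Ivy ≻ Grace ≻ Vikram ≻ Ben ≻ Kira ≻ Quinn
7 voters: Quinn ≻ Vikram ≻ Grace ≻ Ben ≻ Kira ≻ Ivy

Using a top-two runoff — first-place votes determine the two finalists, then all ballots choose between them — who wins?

Quinn

Round 1 first-place votes: Quinn 14, Vikram 0, Grace 0, Ivy 15, Ben 8, Kira 6. Ivy and Quinn advance.
Runoff: Ivy is ranked above Quinn on 21 ballots, Quinn above Ivy on 22.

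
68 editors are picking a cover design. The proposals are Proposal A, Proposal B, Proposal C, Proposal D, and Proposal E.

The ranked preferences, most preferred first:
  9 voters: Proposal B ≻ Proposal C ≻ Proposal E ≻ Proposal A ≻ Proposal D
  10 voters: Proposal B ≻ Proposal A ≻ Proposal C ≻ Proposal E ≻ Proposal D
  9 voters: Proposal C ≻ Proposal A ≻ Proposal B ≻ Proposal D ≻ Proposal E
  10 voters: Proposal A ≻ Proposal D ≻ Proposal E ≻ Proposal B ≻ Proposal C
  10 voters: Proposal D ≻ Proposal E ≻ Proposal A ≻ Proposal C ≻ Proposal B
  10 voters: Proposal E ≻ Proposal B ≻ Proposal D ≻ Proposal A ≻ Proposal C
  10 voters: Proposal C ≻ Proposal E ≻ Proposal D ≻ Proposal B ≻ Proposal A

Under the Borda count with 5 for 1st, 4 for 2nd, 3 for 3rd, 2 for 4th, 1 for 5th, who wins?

Proposal E

Proposal A: 9×2 + 10×4 + 9×4 + 10×5 + 10×3 + 10×2 + 10×1 = 204
Proposal B: 9×5 + 10×5 + 9×3 + 10×2 + 10×1 + 10×4 + 10×2 = 212
Proposal C: 9×4 + 10×3 + 9×5 + 10×1 + 10×2 + 10×1 + 10×5 = 201
Proposal D: 9×1 + 10×1 + 9×2 + 10×4 + 10×5 + 10×3 + 10×3 = 187
Proposal E: 9×3 + 10×2 + 9×1 + 10×3 + 10×4 + 10×5 + 10×4 = 216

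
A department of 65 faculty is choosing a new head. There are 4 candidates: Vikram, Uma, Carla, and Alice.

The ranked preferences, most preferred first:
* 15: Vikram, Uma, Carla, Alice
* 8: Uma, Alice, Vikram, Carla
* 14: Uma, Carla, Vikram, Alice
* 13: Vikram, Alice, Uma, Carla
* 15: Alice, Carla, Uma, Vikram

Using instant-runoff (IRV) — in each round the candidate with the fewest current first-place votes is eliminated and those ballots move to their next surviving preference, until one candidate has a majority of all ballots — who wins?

Round 1: Vikram 28, Uma 22, Carla 0, Alice 15. Carla eliminated.
Round 2: Vikram 28, Uma 22, Alice 15. Alice eliminated.
Round 3: Vikram 28, Uma 37. Uma has a majority (≥33).

Uma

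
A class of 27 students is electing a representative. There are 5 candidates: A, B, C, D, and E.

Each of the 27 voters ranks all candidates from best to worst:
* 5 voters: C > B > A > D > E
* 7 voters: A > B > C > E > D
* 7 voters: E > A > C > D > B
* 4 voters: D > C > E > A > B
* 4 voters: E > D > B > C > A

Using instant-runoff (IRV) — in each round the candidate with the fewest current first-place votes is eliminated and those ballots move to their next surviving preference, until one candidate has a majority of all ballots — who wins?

C

Round 1: A 7, B 0, C 5, D 4, E 11. B eliminated.
Round 2: A 7, C 5, D 4, E 11. D eliminated.
Round 3: A 7, C 9, E 11. A eliminated.
Round 4: C 16, E 11. C has a majority (≥14).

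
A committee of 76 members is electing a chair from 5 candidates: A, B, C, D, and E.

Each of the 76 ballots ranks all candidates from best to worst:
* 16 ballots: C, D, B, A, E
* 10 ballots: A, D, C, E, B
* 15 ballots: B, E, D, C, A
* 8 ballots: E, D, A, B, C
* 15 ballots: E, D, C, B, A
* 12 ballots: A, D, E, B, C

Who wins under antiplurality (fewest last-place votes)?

D

Last-place votes: A 30, B 10, C 20, D 0, E 16.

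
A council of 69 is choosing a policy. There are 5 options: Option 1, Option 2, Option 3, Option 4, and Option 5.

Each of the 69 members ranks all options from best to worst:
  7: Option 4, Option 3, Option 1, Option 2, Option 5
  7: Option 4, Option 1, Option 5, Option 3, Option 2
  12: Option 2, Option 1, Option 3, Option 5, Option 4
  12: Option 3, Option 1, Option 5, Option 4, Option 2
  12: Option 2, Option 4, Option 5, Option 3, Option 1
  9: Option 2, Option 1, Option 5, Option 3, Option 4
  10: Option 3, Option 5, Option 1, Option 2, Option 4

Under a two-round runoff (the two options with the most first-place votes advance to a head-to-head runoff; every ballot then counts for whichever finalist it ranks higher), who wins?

Round 1 first-place votes: Option 1 0, Option 2 33, Option 3 22, Option 4 14, Option 5 0. Option 2 and Option 3 advance.
Runoff: Option 2 is ranked above Option 3 on 33 ballots, Option 3 above Option 2 on 36.

Option 3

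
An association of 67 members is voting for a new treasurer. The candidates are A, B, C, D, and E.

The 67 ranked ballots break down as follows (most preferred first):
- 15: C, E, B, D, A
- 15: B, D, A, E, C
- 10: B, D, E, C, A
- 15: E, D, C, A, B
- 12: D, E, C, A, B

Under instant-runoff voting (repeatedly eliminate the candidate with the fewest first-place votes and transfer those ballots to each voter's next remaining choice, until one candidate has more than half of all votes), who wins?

Round 1: A 0, B 25, C 15, D 12, E 15. A eliminated.
Round 2: B 25, C 15, D 12, E 15. D eliminated.
Round 3: B 25, C 15, E 27. C eliminated.
Round 4: B 25, E 42. E has a majority (≥34).

E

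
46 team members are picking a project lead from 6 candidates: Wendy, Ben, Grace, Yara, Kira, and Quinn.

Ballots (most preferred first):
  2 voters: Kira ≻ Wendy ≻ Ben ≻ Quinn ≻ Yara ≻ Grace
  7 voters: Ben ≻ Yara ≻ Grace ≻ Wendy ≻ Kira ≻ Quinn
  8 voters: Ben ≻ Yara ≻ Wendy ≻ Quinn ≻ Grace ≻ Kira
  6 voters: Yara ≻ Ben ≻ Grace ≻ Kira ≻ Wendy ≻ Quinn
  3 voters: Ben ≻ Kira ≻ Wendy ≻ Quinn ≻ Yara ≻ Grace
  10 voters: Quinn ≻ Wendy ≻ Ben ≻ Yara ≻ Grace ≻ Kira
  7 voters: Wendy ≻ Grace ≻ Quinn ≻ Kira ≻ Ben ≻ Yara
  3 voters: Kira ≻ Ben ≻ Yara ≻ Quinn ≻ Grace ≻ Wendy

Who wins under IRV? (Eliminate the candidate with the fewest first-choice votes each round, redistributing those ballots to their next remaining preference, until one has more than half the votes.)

Ben

Round 1: Wendy 7, Ben 18, Grace 0, Yara 6, Kira 5, Quinn 10. Grace eliminated.
Round 2: Wendy 7, Ben 18, Yara 6, Kira 5, Quinn 10. Kira eliminated.
Round 3: Wendy 9, Ben 21, Yara 6, Quinn 10. Yara eliminated.
Round 4: Wendy 9, Ben 27, Quinn 10. Ben has a majority (≥24).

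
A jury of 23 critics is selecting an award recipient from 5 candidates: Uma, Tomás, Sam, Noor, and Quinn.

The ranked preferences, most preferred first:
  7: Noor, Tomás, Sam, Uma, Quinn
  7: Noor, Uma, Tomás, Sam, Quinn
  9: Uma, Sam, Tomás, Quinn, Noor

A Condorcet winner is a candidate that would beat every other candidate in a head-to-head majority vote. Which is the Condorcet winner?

Noor vs Uma: 14–9
Noor vs Tomás: 14–9
Noor vs Sam: 14–9
Noor vs Quinn: 14–9
Noor beats every other candidate.

Noor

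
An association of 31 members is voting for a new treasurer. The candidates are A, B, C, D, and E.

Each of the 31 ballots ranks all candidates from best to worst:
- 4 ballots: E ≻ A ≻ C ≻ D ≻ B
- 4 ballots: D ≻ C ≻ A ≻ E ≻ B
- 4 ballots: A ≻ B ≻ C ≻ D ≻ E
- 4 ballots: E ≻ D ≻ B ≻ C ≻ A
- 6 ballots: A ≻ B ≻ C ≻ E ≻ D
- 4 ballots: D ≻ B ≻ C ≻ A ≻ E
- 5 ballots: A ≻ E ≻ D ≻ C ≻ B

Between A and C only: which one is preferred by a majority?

A

A is ranked above C on 19 ballots; C above A on 12.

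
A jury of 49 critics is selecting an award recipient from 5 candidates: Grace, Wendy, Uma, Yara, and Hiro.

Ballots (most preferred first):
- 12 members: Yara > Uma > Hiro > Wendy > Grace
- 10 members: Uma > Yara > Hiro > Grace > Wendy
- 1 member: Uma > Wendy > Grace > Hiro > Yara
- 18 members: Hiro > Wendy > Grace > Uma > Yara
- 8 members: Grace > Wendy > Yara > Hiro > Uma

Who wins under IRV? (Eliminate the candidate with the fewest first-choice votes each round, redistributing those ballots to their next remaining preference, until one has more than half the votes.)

Round 1: Grace 8, Wendy 0, Uma 11, Yara 12, Hiro 18. Wendy eliminated.
Round 2: Grace 8, Uma 11, Yara 12, Hiro 18. Grace eliminated.
Round 3: Uma 11, Yara 20, Hiro 18. Uma eliminated.
Round 4: Yara 30, Hiro 19. Yara has a majority (≥25).

Yara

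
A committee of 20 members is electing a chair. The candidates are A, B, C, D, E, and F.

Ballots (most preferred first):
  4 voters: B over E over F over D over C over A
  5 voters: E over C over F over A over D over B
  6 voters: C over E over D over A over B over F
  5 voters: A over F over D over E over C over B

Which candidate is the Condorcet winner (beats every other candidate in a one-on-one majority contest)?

E vs A: 15–5
E vs B: 16–4
E vs C: 14–6
E vs D: 15–5
E vs F: 15–5
E beats every other candidate.

E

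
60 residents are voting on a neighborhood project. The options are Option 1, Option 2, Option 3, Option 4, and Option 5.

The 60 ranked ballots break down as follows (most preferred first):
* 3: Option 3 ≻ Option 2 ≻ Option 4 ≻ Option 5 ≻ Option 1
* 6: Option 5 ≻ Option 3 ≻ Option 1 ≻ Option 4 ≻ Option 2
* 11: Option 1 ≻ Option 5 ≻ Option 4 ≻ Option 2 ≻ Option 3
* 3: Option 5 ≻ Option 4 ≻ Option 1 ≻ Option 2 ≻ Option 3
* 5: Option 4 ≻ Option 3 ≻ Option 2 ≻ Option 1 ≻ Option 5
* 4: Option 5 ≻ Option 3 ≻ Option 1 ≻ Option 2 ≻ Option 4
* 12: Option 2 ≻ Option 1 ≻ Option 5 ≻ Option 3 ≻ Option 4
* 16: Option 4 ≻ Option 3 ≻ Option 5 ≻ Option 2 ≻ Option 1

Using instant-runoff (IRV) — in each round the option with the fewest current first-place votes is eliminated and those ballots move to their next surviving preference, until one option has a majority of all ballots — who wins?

Option 5

Round 1: Option 1 11, Option 2 12, Option 3 3, Option 4 21, Option 5 13. Option 3 eliminated.
Round 2: Option 1 11, Option 2 15, Option 4 21, Option 5 13. Option 1 eliminated.
Round 3: Option 2 15, Option 4 21, Option 5 24. Option 2 eliminated.
Round 4: Option 4 24, Option 5 36. Option 5 has a majority (≥31).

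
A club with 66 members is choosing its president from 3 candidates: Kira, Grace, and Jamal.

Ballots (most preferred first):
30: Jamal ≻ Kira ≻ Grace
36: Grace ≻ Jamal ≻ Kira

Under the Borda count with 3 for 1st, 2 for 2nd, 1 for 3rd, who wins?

Kira: 30×2 + 36×1 = 96
Grace: 30×1 + 36×3 = 138
Jamal: 30×3 + 36×2 = 162

Jamal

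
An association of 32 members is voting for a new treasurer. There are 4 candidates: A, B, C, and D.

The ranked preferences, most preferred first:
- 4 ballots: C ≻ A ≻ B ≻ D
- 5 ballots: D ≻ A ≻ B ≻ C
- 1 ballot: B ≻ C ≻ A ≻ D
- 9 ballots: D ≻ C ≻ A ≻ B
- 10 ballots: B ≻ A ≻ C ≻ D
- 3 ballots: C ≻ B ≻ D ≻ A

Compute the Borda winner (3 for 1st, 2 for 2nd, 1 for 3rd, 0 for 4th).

C

A: 4×2 + 5×2 + 1×1 + 9×1 + 10×2 + 3×0 = 48
B: 4×1 + 5×1 + 1×3 + 9×0 + 10×3 + 3×2 = 48
C: 4×3 + 5×0 + 1×2 + 9×2 + 10×1 + 3×3 = 51
D: 4×0 + 5×3 + 1×0 + 9×3 + 10×0 + 3×1 = 45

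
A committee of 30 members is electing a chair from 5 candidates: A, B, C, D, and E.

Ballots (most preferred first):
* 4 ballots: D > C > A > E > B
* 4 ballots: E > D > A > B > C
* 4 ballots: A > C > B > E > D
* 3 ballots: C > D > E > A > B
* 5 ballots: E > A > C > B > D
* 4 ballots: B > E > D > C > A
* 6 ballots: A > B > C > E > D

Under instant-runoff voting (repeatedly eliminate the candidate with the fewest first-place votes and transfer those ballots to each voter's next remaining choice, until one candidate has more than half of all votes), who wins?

Round 1: A 10, B 4, C 3, D 4, E 9. C eliminated.
Round 2: A 10, B 4, D 7, E 9. B eliminated.
Round 3: A 10, D 7, E 13. D eliminated.
Round 4: A 14, E 16. E has a majority (≥16).

E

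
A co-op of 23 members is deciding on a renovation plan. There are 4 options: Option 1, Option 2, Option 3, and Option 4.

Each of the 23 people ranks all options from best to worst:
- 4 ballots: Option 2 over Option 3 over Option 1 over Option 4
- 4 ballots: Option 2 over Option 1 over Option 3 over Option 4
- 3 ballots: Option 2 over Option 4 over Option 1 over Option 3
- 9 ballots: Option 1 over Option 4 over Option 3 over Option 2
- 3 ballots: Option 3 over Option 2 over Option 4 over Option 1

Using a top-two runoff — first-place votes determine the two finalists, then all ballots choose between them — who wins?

Round 1 first-place votes: Option 1 9, Option 2 11, Option 3 3, Option 4 0. Option 2 and Option 1 advance.
Runoff: Option 2 is ranked above Option 1 on 14 ballots, Option 1 above Option 2 on 9.

Option 2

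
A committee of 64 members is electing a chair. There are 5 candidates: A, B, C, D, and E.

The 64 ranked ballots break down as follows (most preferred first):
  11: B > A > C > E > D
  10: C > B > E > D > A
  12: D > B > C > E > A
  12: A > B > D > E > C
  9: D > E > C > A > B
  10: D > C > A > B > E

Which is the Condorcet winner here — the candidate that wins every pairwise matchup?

B vs A: 33–31
B vs C: 35–29
B vs D: 33–31
B vs E: 55–9
B beats every other candidate.

B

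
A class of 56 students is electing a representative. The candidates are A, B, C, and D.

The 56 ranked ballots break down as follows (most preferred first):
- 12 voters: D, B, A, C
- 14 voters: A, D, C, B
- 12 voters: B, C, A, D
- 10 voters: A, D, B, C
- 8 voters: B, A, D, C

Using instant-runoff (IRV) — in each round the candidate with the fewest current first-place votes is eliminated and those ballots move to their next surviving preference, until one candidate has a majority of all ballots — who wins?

Round 1: A 24, B 20, C 0, D 12. C eliminated.
Round 2: A 24, B 20, D 12. D eliminated.
Round 3: A 24, B 32. B has a majority (≥29).

B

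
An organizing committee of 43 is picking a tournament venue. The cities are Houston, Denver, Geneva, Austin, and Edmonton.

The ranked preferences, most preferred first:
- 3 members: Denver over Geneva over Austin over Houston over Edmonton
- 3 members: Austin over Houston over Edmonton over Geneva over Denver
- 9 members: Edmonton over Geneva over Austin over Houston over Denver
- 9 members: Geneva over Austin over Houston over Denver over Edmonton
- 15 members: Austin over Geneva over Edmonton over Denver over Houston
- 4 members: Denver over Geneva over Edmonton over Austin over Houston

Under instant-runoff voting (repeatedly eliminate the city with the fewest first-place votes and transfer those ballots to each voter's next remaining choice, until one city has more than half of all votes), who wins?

Round 1: Houston 0, Denver 7, Geneva 9, Austin 18, Edmonton 9. Houston eliminated.
Round 2: Denver 7, Geneva 9, Austin 18, Edmonton 9. Denver eliminated.
Round 3: Geneva 16, Austin 18, Edmonton 9. Edmonton eliminated.
Round 4: Geneva 25, Austin 18. Geneva has a majority (≥22).

Geneva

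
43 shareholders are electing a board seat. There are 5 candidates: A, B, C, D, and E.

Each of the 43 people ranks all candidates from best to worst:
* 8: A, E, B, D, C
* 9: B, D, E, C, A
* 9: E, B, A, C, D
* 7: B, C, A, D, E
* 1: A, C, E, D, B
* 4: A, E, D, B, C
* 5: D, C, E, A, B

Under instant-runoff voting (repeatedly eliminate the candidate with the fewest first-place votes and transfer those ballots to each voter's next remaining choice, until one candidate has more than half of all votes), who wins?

E

Round 1: A 13, B 16, C 0, D 5, E 9. C eliminated.
Round 2: A 13, B 16, D 5, E 9. D eliminated.
Round 3: A 13, B 16, E 14. A eliminated.
Round 4: B 16, E 27. E has a majority (≥22).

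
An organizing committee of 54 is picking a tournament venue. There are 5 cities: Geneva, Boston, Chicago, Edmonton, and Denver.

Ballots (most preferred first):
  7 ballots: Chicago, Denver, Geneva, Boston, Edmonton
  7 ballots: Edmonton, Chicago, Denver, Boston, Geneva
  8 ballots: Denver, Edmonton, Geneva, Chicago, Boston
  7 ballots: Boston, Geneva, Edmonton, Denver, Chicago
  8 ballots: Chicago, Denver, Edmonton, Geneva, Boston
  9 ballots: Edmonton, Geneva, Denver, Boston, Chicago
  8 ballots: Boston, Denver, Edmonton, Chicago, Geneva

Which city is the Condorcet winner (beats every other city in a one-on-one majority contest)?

Denver vs Geneva: 38–16
Denver vs Boston: 39–15
Denver vs Chicago: 32–22
Denver vs Edmonton: 31–23
Denver beats every other city.

Denver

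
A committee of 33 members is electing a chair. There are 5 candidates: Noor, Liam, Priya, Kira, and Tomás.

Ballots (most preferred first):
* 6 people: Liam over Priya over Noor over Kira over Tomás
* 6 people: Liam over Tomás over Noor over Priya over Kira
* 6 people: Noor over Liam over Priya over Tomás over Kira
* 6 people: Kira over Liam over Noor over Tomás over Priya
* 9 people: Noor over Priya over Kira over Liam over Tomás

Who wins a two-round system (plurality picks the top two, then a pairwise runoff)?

Liam

Round 1 first-place votes: Noor 15, Liam 12, Priya 0, Kira 6, Tomás 0. Noor and Liam advance.
Runoff: Noor is ranked above Liam on 15 ballots, Liam above Noor on 18.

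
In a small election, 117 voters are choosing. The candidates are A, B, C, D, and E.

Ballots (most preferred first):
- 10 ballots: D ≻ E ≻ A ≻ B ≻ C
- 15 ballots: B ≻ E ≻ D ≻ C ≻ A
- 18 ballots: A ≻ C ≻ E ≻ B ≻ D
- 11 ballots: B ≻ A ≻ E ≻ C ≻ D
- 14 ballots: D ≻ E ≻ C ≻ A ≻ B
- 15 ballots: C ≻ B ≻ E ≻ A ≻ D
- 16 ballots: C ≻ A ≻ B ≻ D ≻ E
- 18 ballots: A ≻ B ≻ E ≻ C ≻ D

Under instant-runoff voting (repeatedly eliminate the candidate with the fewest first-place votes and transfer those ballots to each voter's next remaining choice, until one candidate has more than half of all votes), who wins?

Round 1: A 36, B 26, C 31, D 24, E 0. E eliminated.
Round 2: A 36, B 26, C 31, D 24. D eliminated.
Round 3: A 46, B 26, C 45. B eliminated.
Round 4: A 57, C 60. C has a majority (≥59).

C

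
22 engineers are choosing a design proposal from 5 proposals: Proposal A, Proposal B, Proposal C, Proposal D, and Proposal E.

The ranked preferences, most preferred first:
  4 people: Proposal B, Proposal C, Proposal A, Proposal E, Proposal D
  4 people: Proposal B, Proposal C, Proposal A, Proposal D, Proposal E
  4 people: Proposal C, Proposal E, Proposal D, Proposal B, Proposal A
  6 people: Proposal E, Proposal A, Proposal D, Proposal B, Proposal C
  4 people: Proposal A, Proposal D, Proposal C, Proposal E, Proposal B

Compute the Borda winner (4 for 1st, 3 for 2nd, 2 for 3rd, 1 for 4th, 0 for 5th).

Proposal A

Proposal A: 4×2 + 4×2 + 4×0 + 6×3 + 4×4 = 50
Proposal B: 4×4 + 4×4 + 4×1 + 6×1 + 4×0 = 42
Proposal C: 4×3 + 4×3 + 4×4 + 6×0 + 4×2 = 48
Proposal D: 4×0 + 4×1 + 4×2 + 6×2 + 4×3 = 36
Proposal E: 4×1 + 4×0 + 4×3 + 6×4 + 4×1 = 44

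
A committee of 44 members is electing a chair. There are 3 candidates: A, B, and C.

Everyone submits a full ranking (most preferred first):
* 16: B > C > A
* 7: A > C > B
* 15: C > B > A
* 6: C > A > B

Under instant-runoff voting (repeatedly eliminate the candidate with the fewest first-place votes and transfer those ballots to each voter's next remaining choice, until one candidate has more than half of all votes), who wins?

Round 1: A 7, B 16, C 21. A eliminated.
Round 2: B 16, C 28. C has a majority (≥23).

C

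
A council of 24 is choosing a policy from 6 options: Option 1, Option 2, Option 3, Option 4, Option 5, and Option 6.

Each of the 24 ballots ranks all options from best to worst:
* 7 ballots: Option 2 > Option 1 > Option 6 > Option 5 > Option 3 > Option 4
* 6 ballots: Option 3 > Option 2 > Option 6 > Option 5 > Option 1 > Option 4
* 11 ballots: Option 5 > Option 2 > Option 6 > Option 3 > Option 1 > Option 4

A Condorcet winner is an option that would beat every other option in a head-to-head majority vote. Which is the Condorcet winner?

Option 2

Option 2 vs Option 1: 24–0
Option 2 vs Option 3: 18–6
Option 2 vs Option 4: 24–0
Option 2 vs Option 5: 13–11
Option 2 vs Option 6: 24–0
Option 2 beats every other option.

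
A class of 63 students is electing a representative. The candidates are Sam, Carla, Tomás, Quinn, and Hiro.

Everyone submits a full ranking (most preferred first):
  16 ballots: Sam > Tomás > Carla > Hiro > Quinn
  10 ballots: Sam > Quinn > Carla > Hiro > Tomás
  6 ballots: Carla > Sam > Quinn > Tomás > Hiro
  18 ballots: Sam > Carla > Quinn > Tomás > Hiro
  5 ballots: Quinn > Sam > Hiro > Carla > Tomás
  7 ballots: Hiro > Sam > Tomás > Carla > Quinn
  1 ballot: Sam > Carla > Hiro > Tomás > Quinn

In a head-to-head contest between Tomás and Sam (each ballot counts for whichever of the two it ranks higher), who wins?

Tomás is ranked above Sam on 0 ballots; Sam above Tomás on 63.

Sam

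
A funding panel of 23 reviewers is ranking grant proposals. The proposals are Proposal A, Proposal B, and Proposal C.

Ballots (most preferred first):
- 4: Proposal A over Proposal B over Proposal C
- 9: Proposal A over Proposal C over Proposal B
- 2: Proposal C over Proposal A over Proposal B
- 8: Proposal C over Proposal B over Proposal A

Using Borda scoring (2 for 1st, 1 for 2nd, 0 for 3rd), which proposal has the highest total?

Proposal C

Proposal A: 4×2 + 9×2 + 2×1 + 8×0 = 28
Proposal B: 4×1 + 9×0 + 2×0 + 8×1 = 12
Proposal C: 4×0 + 9×1 + 2×2 + 8×2 = 29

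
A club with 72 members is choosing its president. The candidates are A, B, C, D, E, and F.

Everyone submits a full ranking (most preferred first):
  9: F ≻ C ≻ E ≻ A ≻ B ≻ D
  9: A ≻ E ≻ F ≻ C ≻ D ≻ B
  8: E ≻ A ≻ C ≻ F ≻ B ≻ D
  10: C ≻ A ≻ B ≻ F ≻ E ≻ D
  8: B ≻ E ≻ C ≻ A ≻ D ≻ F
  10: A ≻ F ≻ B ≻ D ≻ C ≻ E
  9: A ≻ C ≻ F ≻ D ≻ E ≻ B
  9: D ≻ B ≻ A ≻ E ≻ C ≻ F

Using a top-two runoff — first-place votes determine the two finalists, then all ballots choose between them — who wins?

Round 1 first-place votes: A 28, B 8, C 10, D 9, E 8, F 9. A and C advance.
Runoff: A is ranked above C on 45 ballots, C above A on 27.

A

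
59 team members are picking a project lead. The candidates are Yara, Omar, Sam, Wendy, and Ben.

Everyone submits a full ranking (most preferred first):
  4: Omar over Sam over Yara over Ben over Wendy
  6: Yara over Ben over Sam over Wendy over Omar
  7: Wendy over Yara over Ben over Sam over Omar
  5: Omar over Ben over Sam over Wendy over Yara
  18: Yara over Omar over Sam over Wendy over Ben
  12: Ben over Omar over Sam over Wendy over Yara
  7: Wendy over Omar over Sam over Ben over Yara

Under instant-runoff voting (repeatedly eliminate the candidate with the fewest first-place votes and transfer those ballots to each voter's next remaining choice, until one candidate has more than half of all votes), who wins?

Round 1: Yara 24, Omar 9, Sam 0, Wendy 14, Ben 12. Sam eliminated.
Round 2: Yara 24, Omar 9, Wendy 14, Ben 12. Omar eliminated.
Round 3: Yara 28, Wendy 14, Ben 17. Wendy eliminated.
Round 4: Yara 35, Ben 24. Yara has a majority (≥30).

Yara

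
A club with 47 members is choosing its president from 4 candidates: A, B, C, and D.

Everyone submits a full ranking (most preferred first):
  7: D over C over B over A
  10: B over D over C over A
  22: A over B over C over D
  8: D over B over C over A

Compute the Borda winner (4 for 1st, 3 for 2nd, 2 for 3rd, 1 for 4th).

A: 7×1 + 10×1 + 22×4 + 8×1 = 113
B: 7×2 + 10×4 + 22×3 + 8×3 = 144
C: 7×3 + 10×2 + 22×2 + 8×2 = 101
D: 7×4 + 10×3 + 22×1 + 8×4 = 112

B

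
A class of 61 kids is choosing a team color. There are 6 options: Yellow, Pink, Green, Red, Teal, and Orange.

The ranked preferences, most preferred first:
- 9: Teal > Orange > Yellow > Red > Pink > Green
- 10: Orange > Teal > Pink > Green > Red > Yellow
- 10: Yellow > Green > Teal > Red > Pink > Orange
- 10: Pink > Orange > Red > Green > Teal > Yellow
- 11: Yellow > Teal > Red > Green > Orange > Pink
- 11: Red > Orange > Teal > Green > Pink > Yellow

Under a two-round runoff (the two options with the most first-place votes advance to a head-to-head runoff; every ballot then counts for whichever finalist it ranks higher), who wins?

Round 1 first-place votes: Yellow 21, Pink 10, Green 0, Red 11, Teal 9, Orange 10. Yellow and Red advance.
Runoff: Yellow is ranked above Red on 30 ballots, Red above Yellow on 31.

Red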